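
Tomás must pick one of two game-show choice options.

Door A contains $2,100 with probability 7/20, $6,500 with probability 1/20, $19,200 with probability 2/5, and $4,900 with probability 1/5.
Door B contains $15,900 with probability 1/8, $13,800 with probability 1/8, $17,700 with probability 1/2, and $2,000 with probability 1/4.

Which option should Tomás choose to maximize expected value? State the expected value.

Door B ($13,062.50)

Door A = 7/20 × 2100 + 1/20 × 6500 + 2/5 × 19200 + 1/5 × 4900 = 735 + 325 + 7680 + 980 = 9720
Door B = 1/8 × 15900 + 1/8 × 13800 + 1/2 × 17700 + 1/4 × 2000 = 1987.5 + 1725 + 8850 + 500 = 13062.5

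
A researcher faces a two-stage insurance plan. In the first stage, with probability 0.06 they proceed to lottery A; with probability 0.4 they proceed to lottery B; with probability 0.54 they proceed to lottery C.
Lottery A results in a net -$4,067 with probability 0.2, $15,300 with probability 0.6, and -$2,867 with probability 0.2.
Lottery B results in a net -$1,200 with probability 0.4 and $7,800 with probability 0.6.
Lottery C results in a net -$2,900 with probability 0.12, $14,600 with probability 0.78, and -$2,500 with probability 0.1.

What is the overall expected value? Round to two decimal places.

EV(A) = 0.2 × (-4067) + 0.6 × 15300 + 0.2 × (-2867) = -813.4 + 9180 − 573.4 = 7793.2
EV(B) = 0.4 × (-1200) + 0.6 × 7800 = -480 + 4680 = 4200
EV(C) = 0.12 × (-2900) + 0.78 × 14600 + 0.1 × (-2500) = -348 + 11388 − 250 = 10790
Overall = 0.06 × 7793.2 + 0.4 × 4200 + 0.54 × 10790 = 467.592 + 1680 + 5826.6 = 7974.192

$7,974.19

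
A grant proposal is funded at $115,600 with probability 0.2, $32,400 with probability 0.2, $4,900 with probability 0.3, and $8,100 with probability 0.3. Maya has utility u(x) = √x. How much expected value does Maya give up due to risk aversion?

$10,396

E[u] = 0.2·√115600 + 0.2·√32400 + 0.3·√4900 + 0.3·√8100 = 0.2·340 + 0.2·180 + 0.3·70 + 0.3·90 = 152
CE = (152)² = 23104
Risk premium = EV − CE = 33500 − 23104 = 10396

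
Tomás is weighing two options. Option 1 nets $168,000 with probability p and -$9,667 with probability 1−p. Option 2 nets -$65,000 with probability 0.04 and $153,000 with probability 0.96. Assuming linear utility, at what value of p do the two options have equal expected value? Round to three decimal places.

EV(Option 2) = 0.04 × (-65000) + 0.96 × 153000 = -2600 + 146880 = 144280
p·168000 + (1−p)·(-9667) = 144280
177667p − 9667 = 144280
p = (144280 + 9667) / 177667

p = 0.866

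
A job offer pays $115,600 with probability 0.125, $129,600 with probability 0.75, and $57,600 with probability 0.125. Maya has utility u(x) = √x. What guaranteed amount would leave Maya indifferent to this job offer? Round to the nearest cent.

$117,306.25

E[u] = 0.125·√115600 + 0.75·√129600 + 0.125·√57600 = 0.125·340 + 0.75·360 + 0.125·240 = 342.5
CE = (342.5)² = 117306.25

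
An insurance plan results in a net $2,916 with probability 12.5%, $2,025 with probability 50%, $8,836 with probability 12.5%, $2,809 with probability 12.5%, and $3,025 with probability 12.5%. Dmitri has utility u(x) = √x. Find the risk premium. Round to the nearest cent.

E[u] = 0.125·√2916 + 0.5·√2025 + 0.125·√8836 + 0.125·√2809 + 0.125·√3025 = 0.125·54 + 0.5·45 + 0.125·94 + 0.125·53 + 0.125·55 = 54.5
CE = (54.5)² = 2970.25
Risk premium = EV − CE = 3210.75 − 2970.25 = 240.5

$240.50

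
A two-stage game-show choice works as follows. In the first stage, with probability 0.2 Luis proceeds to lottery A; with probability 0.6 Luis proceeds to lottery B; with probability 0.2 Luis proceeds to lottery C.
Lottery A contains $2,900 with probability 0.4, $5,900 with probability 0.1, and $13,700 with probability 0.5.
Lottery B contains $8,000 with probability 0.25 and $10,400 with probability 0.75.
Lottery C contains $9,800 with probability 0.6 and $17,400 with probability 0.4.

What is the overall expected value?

$10,168

EV(A) = 0.4 × 2900 + 0.1 × 5900 + 0.5 × 13700 = 1160 + 590 + 6850 = 8600
EV(B) = 0.25 × 8000 + 0.75 × 10400 = 2000 + 7800 = 9800
EV(C) = 0.6 × 9800 + 0.4 × 17400 = 5880 + 6960 = 12840
Overall = 0.2 × 8600 + 0.6 × 9800 + 0.2 × 12840 = 1720 + 5880 + 2568 = 10168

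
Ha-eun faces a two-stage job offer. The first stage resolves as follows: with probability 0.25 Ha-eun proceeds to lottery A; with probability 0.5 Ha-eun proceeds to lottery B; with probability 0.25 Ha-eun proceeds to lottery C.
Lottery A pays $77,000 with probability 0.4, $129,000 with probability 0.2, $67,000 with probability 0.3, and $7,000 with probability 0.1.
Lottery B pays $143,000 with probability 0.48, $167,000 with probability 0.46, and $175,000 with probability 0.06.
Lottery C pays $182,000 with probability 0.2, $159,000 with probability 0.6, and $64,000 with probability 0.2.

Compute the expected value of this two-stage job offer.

$133,480

EV(A) = 0.4 × 77000 + 0.2 × 129000 + 0.3 × 67000 + 0.1 × 7000 = 30800 + 25800 + 20100 + 700 = 77400
EV(B) = 0.48 × 143000 + 0.46 × 167000 + 0.06 × 175000 = 68640 + 76820 + 10500 = 155960
EV(C) = 0.2 × 182000 + 0.6 × 159000 + 0.2 × 64000 = 36400 + 95400 + 12800 = 144600
Overall = 0.25 × 77400 + 0.5 × 155960 + 0.25 × 144600 = 19350 + 77980 + 36150 = 133480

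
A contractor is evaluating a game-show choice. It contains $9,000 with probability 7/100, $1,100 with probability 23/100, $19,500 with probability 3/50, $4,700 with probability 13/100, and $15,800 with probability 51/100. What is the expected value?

EV = 7/100 × 9000 + 23/100 × 1100 + 3/50 × 19500 + 13/100 × 4700 + 51/100 × 15800 = 630 + 253 + 1170 + 611 + 8058 = 10722

$10,722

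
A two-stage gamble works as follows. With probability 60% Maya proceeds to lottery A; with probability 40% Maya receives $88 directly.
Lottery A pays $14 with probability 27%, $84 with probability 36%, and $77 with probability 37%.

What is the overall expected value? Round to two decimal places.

$72.71

EV(A) = 0.27 × 14 + 0.36 × 84 + 0.37 × 77 = 3.78 + 30.24 + 28.49 = 62.51
Branch B: 88 (certain)
Overall = 0.6 × 62.51 + 0.4 × 88 = 37.506 + 35.2 = 72.706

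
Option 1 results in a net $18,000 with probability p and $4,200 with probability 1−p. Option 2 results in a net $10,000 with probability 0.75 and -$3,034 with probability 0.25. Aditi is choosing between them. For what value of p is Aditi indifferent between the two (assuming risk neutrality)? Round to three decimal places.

p = 0.184

EV(Option 2) = 0.75 × 10000 + 0.25 × (-3034) = 7500 − 758.5 = 6741.5
p·18000 + (1−p)·4200 = 6741.5
13800p + 4200 = 6741.5
p = (6741.5 − 4200) / 13800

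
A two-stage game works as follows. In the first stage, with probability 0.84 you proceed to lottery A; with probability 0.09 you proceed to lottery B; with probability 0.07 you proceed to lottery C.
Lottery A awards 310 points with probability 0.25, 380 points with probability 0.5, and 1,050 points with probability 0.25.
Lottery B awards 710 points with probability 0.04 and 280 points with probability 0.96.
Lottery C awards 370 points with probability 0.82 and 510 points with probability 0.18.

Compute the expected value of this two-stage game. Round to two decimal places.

EV(A) = 0.25 × 310 + 0.5 × 380 + 0.25 × 1050 = 77.5 + 190 + 262.5 = 530
EV(B) = 0.04 × 710 + 0.96 × 280 = 28.4 + 268.8 = 297.2
EV(C) = 0.82 × 370 + 0.18 × 510 = 303.4 + 91.8 = 395.2
Overall = 0.84 × 530 + 0.09 × 297.2 + 0.07 × 395.2 = 445.2 + 26.748 + 27.664 = 499.612

499.61 points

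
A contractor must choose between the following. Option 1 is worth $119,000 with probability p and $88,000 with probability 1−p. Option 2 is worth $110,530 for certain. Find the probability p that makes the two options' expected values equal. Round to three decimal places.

p = 0.727

p·119000 + (1−p)·88000 = 110530
31000p + 88000 = 110530
p = (110530 − 88000) / 31000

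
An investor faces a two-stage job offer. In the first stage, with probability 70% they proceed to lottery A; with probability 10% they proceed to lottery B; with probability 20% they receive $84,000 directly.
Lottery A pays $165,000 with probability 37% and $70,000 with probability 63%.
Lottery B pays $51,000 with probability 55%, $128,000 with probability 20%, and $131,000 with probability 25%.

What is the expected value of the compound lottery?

$99,045

EV(A) = 0.37 × 165000 + 0.63 × 70000 = 61050 + 44100 = 105150
EV(B) = 0.55 × 51000 + 0.2 × 128000 + 0.25 × 131000 = 28050 + 25600 + 32750 = 86400
Branch C: 84000 (certain)
Overall = 0.7 × 105150 + 0.1 × 86400 + 0.2 × 84000 = 73605 + 8640 + 16800 = 99045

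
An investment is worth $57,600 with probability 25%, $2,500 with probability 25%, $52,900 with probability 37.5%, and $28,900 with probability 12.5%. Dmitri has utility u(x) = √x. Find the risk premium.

$6,075

E[u] = 0.25·√57600 + 0.25·√2500 + 0.375·√52900 + 0.125·√28900 = 0.25·240 + 0.25·50 + 0.375·230 + 0.125·170 = 180
CE = (180)² = 32400
Risk premium = EV − CE = 38475 − 32400 = 6075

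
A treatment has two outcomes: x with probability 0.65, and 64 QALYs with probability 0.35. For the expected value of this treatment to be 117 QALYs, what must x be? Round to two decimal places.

0.65·x + 0.35·64 = 117
0.65·x = 117 − 22.4 = 94.6
x = 94.6 / 0.65 = 145.5385

x = 145.54 QALYs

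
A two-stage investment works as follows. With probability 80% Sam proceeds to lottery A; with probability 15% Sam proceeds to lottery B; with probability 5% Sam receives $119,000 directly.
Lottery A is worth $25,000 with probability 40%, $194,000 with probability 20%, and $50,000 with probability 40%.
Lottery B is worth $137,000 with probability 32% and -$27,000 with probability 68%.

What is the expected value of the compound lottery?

$64,812

EV(A) = 0.4 × 25000 + 0.2 × 194000 + 0.4 × 50000 = 10000 + 38800 + 20000 = 68800
EV(B) = 0.32 × 137000 + 0.68 × (-27000) = 43840 − 18360 = 25480
Branch C: 119000 (certain)
Overall = 0.8 × 68800 + 0.15 × 25480 + 0.05 × 119000 = 55040 + 3822 + 5950 = 64812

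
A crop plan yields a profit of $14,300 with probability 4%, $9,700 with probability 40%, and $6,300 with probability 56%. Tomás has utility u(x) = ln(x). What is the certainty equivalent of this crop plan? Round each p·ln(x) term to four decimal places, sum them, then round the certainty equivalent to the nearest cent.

$7,737.24

E[u] = 0.04·ln(14300) + 0.4·ln(9700) + 0.56·ln(6300) = 0.3827 + 3.6720 + 4.8991 = 8.9538
CE = e^8.9538 ≈ 7737.24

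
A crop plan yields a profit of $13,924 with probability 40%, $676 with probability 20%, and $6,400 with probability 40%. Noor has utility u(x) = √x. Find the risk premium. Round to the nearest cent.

$1,141.44

E[u] = 0.4·√13924 + 0.2·√676 + 0.4·√6400 = 0.4·118 + 0.2·26 + 0.4·80 = 84.4
CE = (84.4)² = 7123.36
Risk premium = EV − CE = 8264.8 − 7123.36 = 1141.44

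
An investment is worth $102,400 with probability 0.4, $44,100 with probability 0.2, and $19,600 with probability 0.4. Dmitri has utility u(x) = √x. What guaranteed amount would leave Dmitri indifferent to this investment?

E[u] = 0.4·√102400 + 0.2·√44100 + 0.4·√19600 = 0.4·320 + 0.2·210 + 0.4·140 = 226
CE = (226)² = 51076

$51,076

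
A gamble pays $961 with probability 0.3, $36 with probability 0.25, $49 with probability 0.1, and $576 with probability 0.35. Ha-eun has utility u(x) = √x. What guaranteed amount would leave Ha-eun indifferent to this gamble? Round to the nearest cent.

$396.01

E[u] = 0.3·√961 + 0.25·√36 + 0.1·√49 + 0.35·√576 = 0.3·31 + 0.25·6 + 0.1·7 + 0.35·24 = 19.9
CE = (19.9)² = 396.01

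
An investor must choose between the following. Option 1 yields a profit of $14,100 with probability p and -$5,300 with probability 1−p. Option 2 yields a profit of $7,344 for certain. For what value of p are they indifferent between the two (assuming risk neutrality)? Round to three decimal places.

p = 0.652

p·14100 + (1−p)·(-5300) = 7344
19400p − 5300 = 7344
p = (7344 + 5300) / 19400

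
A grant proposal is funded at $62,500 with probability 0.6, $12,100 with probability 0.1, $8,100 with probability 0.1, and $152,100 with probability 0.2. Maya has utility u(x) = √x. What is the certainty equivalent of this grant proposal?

$61,504

E[u] = 0.6·√62500 + 0.1·√12100 + 0.1·√8100 + 0.2·√152100 = 0.6·250 + 0.1·110 + 0.1·90 + 0.2·390 = 248
CE = (248)² = 61504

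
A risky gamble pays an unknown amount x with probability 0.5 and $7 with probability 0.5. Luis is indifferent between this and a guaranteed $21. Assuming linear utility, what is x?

x = $35

0.5·x + 0.5·7 = 21
0.5·x = 21 − 3.5 = 17.5
x = 17.5 / 0.5 = 35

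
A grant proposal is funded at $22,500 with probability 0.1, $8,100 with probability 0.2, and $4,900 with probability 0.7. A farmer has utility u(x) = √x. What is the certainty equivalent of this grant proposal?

$6,724

E[u] = 0.1·√22500 + 0.2·√8100 + 0.7·√4900 = 0.1·150 + 0.2·90 + 0.7·70 = 82
CE = (82)² = 6724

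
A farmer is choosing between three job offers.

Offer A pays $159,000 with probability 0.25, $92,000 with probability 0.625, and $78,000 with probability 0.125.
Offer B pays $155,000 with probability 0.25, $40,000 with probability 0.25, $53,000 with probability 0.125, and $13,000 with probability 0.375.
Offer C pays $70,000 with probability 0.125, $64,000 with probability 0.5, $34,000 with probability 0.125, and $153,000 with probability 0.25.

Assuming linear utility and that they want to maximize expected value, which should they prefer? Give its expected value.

Offer A ($107,000)

Offer A = 0.25 × 159000 + 0.625 × 92000 + 0.125 × 78000 = 39750 + 57500 + 9750 = 107000
Offer B = 0.25 × 155000 + 0.25 × 40000 + 0.125 × 53000 + 0.375 × 13000 = 38750 + 10000 + 6625 + 4875 = 60250
Offer C = 0.125 × 70000 + 0.5 × 64000 + 0.125 × 34000 + 0.25 × 153000 = 8750 + 32000 + 4250 + 38250 = 83250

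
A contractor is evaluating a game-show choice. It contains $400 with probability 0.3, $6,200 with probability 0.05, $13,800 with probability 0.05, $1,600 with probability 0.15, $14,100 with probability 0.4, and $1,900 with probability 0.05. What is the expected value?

$7,095

EV = 0.3 × 400 + 0.05 × 6200 + 0.05 × 13800 + 0.15 × 1600 + 0.4 × 14100 + 0.05 × 1900 = 120 + 310 + 690 + 240 + 5640 + 95 = 7095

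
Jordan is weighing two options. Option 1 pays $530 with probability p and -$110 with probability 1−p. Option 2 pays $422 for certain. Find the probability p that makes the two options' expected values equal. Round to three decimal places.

p = 0.831

p·530 + (1−p)·(-110) = 422
640p − 110 = 422
p = (422 + 110) / 640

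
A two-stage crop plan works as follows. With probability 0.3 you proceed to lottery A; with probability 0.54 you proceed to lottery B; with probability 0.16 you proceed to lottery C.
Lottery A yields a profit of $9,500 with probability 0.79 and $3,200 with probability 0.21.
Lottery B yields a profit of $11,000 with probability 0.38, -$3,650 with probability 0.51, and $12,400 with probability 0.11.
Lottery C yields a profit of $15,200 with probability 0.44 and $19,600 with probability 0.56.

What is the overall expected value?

EV(A) = 0.79 × 9500 + 0.21 × 3200 = 7505 + 672 = 8177
EV(B) = 0.38 × 11000 + 0.51 × (-3650) + 0.11 × 12400 = 4180 − 1861.5 + 1364 = 3682.5
EV(C) = 0.44 × 15200 + 0.56 × 19600 = 6688 + 10976 = 17664
Overall = 0.3 × 8177 + 0.54 × 3682.5 + 0.16 × 17664 = 2453.1 + 1988.55 + 2826.24 = 7267.89

$7,267.89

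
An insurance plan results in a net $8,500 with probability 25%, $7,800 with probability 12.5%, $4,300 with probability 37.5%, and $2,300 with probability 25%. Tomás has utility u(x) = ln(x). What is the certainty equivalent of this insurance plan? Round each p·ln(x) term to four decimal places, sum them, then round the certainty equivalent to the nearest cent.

E[u] = 0.25·ln(8500) + 0.125·ln(7800) + 0.375·ln(4300) + 0.25·ln(2300) = 2.2620 + 1.1202 + 3.1374 + 1.9352 = 8.4548
CE = e^8.4548 ≈ 4697.57

$4,697.57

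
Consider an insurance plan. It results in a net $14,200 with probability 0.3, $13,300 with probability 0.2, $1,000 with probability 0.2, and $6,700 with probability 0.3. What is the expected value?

EV = 0.3 × 14200 + 0.2 × 13300 + 0.2 × 1000 + 0.3 × 6700 = 4260 + 2660 + 200 + 2010 = 9130

$9,130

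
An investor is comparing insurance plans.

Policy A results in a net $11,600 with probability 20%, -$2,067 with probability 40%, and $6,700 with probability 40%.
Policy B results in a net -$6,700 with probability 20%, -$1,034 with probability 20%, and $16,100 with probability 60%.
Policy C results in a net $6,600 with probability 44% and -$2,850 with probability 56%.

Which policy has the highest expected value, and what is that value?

Policy A = 0.2 × 11600 + 0.4 × (-2067) + 0.4 × 6700 = 2320 − 826.8 + 2680 = 4173.2
Policy B = 0.2 × (-6700) + 0.2 × (-1034) + 0.6 × 16100 = -1340 − 206.8 + 9660 = 8113.2
Policy C = 0.44 × 6600 + 0.56 × (-2850) = 2904 − 1596 = 1308

Policy B ($8,113.20)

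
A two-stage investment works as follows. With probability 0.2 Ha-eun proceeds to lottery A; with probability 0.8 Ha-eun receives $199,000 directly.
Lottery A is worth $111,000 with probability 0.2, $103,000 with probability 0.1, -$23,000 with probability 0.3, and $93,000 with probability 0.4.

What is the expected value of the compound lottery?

$171,760

EV(A) = 0.2 × 111000 + 0.1 × 103000 + 0.3 × (-23000) + 0.4 × 93000 = 22200 + 10300 − 6900 + 37200 = 62800
Branch B: 199000 (certain)
Overall = 0.2 × 62800 + 0.8 × 199000 = 12560 + 159200 = 171760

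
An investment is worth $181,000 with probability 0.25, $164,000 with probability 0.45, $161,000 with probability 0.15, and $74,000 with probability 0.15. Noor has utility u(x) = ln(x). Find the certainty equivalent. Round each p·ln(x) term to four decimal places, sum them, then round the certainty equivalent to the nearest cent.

$148,776.43

E[u] = 0.25·ln(181000) + 0.45·ln(164000) + 0.15·ln(161000) + 0.15·ln(74000) = 3.0266 + 5.4034 + 1.7984 + 1.6818 = 11.9102
CE = e^11.9102 ≈ 148776.43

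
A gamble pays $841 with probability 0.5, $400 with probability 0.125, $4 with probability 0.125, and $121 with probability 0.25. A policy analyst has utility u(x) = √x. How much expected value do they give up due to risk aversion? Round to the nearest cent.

E[u] = 0.5·√841 + 0.125·√400 + 0.125·√4 + 0.25·√121 = 0.5·29 + 0.125·20 + 0.125·2 + 0.25·11 = 20
CE = (20)² = 400
Risk premium = EV − CE = 501.25 − 400 = 101.25

$101.25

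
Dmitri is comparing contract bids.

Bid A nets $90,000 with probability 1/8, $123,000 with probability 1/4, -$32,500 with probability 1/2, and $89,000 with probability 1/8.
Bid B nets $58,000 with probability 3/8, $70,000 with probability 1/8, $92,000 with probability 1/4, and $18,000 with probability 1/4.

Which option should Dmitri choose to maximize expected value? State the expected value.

Bid A = 1/8 × 90000 + 1/4 × 123000 + 1/2 × (-32500) + 1/8 × 89000 = 11250 + 30750 − 16250 + 11125 = 36875
Bid B = 3/8 × 58000 + 1/8 × 70000 + 1/4 × 92000 + 1/4 × 18000 = 21750 + 8750 + 23000 + 4500 = 58000

Bid B ($58,000)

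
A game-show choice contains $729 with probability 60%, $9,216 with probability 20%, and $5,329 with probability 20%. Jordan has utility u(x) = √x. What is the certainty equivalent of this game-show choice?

$2,500

E[u] = 0.6·√729 + 0.2·√9216 + 0.2·√5329 = 0.6·27 + 0.2·96 + 0.2·73 = 50
CE = (50)² = 2500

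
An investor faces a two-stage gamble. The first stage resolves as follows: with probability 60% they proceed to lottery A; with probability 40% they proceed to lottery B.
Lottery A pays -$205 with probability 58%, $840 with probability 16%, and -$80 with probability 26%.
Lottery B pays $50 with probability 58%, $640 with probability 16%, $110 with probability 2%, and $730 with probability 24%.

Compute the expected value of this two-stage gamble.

EV(A) = 0.58 × (-205) + 0.16 × 840 + 0.26 × (-80) = -118.9 + 134.4 − 20.8 = -5.3
EV(B) = 0.58 × 50 + 0.16 × 640 + 0.02 × 110 + 0.24 × 730 = 29 + 102.4 + 2.2 + 175.2 = 308.8
Overall = 0.6 × (-5.3) + 0.4 × 308.8 = -3.18 + 123.52 = 120.34

$120.34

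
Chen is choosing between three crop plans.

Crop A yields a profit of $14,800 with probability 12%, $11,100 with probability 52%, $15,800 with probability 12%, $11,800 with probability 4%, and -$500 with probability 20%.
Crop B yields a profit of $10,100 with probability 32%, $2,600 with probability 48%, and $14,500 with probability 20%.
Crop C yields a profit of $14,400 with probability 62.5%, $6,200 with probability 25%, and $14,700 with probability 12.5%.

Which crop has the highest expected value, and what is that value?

Crop A = 0.12 × 14800 + 0.52 × 11100 + 0.12 × 15800 + 0.04 × 11800 + 0.2 × (-500) = 1776 + 5772 + 1896 + 472 − 100 = 9816
Crop B = 0.32 × 10100 + 0.48 × 2600 + 0.2 × 14500 = 3232 + 1248 + 2900 = 7380
Crop C = 0.625 × 14400 + 0.25 × 6200 + 0.125 × 14700 = 9000 + 1550 + 1837.5 = 12387.5

Crop C ($12,387.50)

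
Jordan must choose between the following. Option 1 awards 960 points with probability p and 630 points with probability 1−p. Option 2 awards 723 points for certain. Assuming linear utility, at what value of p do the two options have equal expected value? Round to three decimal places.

p = 0.282

p·960 + (1−p)·630 = 723
330p + 630 = 723
p = (723 − 630) / 330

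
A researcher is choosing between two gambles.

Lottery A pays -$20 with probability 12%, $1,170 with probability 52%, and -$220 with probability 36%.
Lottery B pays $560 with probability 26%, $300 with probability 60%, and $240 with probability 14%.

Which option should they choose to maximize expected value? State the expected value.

Lottery A = 0.12 × (-20) + 0.52 × 1170 + 0.36 × (-220) = -2.4 + 608.4 − 79.2 = 526.8
Lottery B = 0.26 × 560 + 0.6 × 300 + 0.14 × 240 = 145.6 + 180 + 33.6 = 359.2

Lottery A ($526.80)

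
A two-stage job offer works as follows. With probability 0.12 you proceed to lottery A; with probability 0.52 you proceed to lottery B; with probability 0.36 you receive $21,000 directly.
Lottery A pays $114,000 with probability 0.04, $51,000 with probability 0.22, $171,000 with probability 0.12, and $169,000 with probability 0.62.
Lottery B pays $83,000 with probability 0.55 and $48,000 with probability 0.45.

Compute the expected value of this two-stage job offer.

EV(A) = 0.04 × 114000 + 0.22 × 51000 + 0.12 × 171000 + 0.62 × 169000 = 4560 + 11220 + 20520 + 104780 = 141080
EV(B) = 0.55 × 83000 + 0.45 × 48000 = 45650 + 21600 = 67250
Branch C: 21000 (certain)
Overall = 0.12 × 141080 + 0.52 × 67250 + 0.36 × 21000 = 16929.6 + 34970 + 7560 = 59459.6

$59,459.60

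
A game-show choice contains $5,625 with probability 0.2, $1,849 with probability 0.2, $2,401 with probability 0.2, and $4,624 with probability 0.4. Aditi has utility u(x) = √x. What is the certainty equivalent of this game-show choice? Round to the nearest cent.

$3,672.36

E[u] = 0.2·√5625 + 0.2·√1849 + 0.2·√2401 + 0.4·√4624 = 0.2·75 + 0.2·43 + 0.2·49 + 0.4·68 = 60.6
CE = (60.6)² = 3672.36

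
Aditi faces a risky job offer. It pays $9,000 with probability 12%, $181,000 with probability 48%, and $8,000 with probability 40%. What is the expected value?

EV = 0.12 × 9000 + 0.48 × 181000 + 0.4 × 8000 = 1080 + 86880 + 3200 = 91160

$91,160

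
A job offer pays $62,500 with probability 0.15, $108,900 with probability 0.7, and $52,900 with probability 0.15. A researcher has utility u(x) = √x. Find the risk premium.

$1,731

E[u] = 0.15·√62500 + 0.7·√108900 + 0.15·√52900 = 0.15·250 + 0.7·330 + 0.15·230 = 303
CE = (303)² = 91809
Risk premium = EV − CE = 93540 − 91809 = 1731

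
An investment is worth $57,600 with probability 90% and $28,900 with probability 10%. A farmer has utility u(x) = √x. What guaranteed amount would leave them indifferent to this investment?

$54,289

E[u] = 0.9·√57600 + 0.1·√28900 = 0.9·240 + 0.1·170 = 233
CE = (233)² = 54289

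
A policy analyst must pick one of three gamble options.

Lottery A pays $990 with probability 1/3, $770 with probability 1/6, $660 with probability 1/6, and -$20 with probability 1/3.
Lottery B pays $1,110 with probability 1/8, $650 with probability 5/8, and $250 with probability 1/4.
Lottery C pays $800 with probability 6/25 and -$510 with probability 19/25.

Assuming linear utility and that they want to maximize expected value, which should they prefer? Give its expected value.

Lottery A = 1/3 × 990 + 1/6 × 770 + 1/6 × 660 + 1/3 × (-20) = 330 + 128.3333 + 110 − 6.6667 = 561.6667
Lottery B = 1/8 × 1110 + 5/8 × 650 + 1/4 × 250 = 138.75 + 406.25 + 62.5 = 607.5
Lottery C = 6/25 × 800 + 19/25 × (-510) = 192 − 387.6 = -195.6

Lottery B ($607.50)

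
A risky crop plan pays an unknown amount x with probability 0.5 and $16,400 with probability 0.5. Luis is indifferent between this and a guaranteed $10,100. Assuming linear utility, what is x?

x = $3,800

0.5·x + 0.5·16400 = 10100
0.5·x = 10100 − 8200 = 1900
x = 1900 / 0.5 = 3800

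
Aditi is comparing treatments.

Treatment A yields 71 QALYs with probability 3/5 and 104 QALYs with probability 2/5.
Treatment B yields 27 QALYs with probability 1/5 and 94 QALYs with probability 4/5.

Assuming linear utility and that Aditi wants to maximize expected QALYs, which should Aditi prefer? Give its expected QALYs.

Treatment A = 3/5 × 71 + 2/5 × 104 = 42.6 + 41.6 = 84.2
Treatment B = 1/5 × 27 + 4/5 × 94 = 5.4 + 75.2 = 80.6

Treatment A (84.2 QALYs)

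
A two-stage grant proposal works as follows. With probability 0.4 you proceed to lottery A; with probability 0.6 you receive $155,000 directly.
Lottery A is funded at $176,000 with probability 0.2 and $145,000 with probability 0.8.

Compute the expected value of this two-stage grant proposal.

EV(A) = 0.2 × 176000 + 0.8 × 145000 = 35200 + 116000 = 151200
Branch B: 155000 (certain)
Overall = 0.4 × 151200 + 0.6 × 155000 = 60480 + 93000 = 153480

$153,480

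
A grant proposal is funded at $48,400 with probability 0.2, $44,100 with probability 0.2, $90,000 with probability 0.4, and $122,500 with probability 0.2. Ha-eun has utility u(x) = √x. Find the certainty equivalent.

E[u] = 0.2·√48400 + 0.2·√44100 + 0.4·√90000 + 0.2·√122500 = 0.2·220 + 0.2·210 + 0.4·300 + 0.2·350 = 276
CE = (276)² = 76176

$76,176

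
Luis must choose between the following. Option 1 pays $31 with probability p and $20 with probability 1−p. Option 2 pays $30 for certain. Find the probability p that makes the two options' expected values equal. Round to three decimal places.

p = 0.909

p·31 + (1−p)·20 = 30
11p + 20 = 30
p = (30 − 20) / 11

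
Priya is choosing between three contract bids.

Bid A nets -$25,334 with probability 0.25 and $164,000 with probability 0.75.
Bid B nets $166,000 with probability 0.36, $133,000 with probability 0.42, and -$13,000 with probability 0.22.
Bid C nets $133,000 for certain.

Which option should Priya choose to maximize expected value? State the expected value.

Bid C ($133,000)

Bid A = 0.25 × (-25334) + 0.75 × 164000 = -6333.5 + 123000 = 116666.5
Bid B = 0.36 × 166000 + 0.42 × 133000 + 0.22 × (-13000) = 59760 + 55860 − 2860 = 112760
Bid C: 133000 (certain)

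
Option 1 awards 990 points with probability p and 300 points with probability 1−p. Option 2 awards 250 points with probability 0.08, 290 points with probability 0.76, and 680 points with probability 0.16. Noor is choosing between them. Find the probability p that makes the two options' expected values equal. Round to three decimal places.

EV(Option 2) = 0.08 × 250 + 0.76 × 290 + 0.16 × 680 = 20 + 220.4 + 108.8 = 349.2
p·990 + (1−p)·300 = 349.2
690p + 300 = 349.2
p = (349.2 − 300) / 690

p = 0.071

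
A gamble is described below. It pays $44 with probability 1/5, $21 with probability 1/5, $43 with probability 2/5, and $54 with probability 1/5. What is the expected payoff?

EV = 1/5 × 44 + 1/5 × 21 + 2/5 × 43 + 1/5 × 54 = 8.8 + 4.2 + 17.2 + 10.8 = 41

$41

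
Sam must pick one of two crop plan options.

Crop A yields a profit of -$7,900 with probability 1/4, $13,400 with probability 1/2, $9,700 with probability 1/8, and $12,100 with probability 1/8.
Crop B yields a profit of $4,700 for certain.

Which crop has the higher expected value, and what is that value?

Crop A = 1/4 × (-7900) + 1/2 × 13400 + 1/8 × 9700 + 1/8 × 12100 = -1975 + 6700 + 1212.5 + 1512.5 = 7450
Crop B: 4700 (certain)

Crop A ($7,450)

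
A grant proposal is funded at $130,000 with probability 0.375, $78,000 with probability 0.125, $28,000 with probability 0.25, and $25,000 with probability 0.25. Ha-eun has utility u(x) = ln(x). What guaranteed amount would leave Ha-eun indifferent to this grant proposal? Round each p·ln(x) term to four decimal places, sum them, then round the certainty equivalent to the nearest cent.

E[u] = 0.375·ln(130000) + 0.125·ln(78000) + 0.25·ln(28000) + 0.25·ln(25000) = 4.4157 + 1.4081 + 2.5600 + 2.5317 = 10.9155
CE = e^10.9155 ≈ 55022.64

$55,022.64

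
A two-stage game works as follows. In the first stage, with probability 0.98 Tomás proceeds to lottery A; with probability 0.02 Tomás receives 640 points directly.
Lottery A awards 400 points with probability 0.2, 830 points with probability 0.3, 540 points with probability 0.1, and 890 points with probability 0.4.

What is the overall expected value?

EV(A) = 0.2 × 400 + 0.3 × 830 + 0.1 × 540 + 0.4 × 890 = 80 + 249 + 54 + 356 = 739
Branch B: 640 (certain)
Overall = 0.98 × 739 + 0.02 × 640 = 724.22 + 12.8 = 737.02

737.02 points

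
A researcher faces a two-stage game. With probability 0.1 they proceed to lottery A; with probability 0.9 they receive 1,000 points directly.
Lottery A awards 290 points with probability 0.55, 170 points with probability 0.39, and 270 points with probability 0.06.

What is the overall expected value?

924.2 points

EV(A) = 0.55 × 290 + 0.39 × 170 + 0.06 × 270 = 159.5 + 66.3 + 16.2 = 242
Branch B: 1000 (certain)
Overall = 0.1 × 242 + 0.9 × 1000 = 24.2 + 900 = 924.2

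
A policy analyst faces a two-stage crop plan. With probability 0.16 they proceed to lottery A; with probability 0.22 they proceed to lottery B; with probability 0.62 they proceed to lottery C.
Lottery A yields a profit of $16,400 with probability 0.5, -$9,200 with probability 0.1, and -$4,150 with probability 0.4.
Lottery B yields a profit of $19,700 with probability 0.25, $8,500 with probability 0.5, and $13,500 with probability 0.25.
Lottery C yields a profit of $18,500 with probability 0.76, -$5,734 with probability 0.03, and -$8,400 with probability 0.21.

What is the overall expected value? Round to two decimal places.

EV(A) = 0.5 × 16400 + 0.1 × (-9200) + 0.4 × (-4150) = 8200 − 920 − 1660 = 5620
EV(B) = 0.25 × 19700 + 0.5 × 8500 + 0.25 × 13500 = 4925 + 4250 + 3375 = 12550
EV(C) = 0.76 × 18500 + 0.03 × (-5734) + 0.21 × (-8400) = 14060 − 172.02 − 1764 = 12123.98
Overall = 0.16 × 5620 + 0.22 × 12550 + 0.62 × 12123.98 = 899.2 + 2761 + 7516.8676 = 11177.0676

$11,177.07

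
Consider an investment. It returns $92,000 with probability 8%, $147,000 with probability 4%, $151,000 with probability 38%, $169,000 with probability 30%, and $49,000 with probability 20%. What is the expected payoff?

EV = 0.08 × 92000 + 0.04 × 147000 + 0.38 × 151000 + 0.3 × 169000 + 0.2 × 49000 = 7360 + 5880 + 57380 + 50700 + 9800 = 131120

$131,120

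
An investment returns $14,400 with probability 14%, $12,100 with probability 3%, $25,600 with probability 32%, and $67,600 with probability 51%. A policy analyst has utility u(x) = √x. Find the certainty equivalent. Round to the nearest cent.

E[u] = 0.14·√14400 + 0.03·√12100 + 0.32·√25600 + 0.51·√67600 = 0.14·120 + 0.03·110 + 0.32·160 + 0.51·260 = 203.9
CE = (203.9)² = 41575.21

$41,575.21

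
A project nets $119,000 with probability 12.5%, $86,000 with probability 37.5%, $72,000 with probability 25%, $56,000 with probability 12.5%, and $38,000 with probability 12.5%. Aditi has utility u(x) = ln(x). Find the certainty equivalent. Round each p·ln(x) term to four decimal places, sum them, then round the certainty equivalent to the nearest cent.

$73,320.83

E[u] = 0.125·ln(119000) + 0.375·ln(86000) + 0.25·ln(72000) + 0.125·ln(56000) + 0.125·ln(38000) = 1.4609 + 4.2608 + 2.7961 + 1.3666 + 1.3182 = 11.2026
CE = e^11.2026 ≈ 73320.83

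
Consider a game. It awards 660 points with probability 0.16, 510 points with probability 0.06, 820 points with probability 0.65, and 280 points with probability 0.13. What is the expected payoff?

705.6 points

EV = 0.16 × 660 + 0.06 × 510 + 0.65 × 820 + 0.13 × 280 = 105.6 + 30.6 + 533 + 36.4 = 705.6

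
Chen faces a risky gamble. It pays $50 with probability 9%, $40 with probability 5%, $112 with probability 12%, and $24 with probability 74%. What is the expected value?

$37.70

EV = 0.09 × 50 + 0.05 × 40 + 0.12 × 112 + 0.74 × 24 = 4.5 + 2 + 13.44 + 17.76 = 37.7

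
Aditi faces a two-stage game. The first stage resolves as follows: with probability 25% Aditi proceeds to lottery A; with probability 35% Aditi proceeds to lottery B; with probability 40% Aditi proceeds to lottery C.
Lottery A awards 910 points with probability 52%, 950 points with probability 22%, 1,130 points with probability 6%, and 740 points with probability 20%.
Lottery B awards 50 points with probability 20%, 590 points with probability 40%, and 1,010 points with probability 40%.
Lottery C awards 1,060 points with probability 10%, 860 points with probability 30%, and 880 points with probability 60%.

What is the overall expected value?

EV(A) = 0.52 × 910 + 0.22 × 950 + 0.06 × 1130 + 0.2 × 740 = 473.2 + 209 + 67.8 + 148 = 898
EV(B) = 0.2 × 50 + 0.4 × 590 + 0.4 × 1010 = 10 + 236 + 404 = 650
EV(C) = 0.1 × 1060 + 0.3 × 860 + 0.6 × 880 = 106 + 258 + 528 = 892
Overall = 0.25 × 898 + 0.35 × 650 + 0.4 × 892 = 224.5 + 227.5 + 356.8 = 808.8

808.8 points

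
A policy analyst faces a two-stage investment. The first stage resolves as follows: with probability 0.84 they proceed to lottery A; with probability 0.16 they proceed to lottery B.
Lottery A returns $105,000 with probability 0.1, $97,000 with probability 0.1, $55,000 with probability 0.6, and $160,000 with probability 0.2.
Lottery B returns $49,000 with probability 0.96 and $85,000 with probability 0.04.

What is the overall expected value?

$79,638.40

EV(A) = 0.1 × 105000 + 0.1 × 97000 + 0.6 × 55000 + 0.2 × 160000 = 10500 + 9700 + 33000 + 32000 = 85200
EV(B) = 0.96 × 49000 + 0.04 × 85000 = 47040 + 3400 = 50440
Overall = 0.84 × 85200 + 0.16 × 50440 = 71568 + 8070.4 = 79638.4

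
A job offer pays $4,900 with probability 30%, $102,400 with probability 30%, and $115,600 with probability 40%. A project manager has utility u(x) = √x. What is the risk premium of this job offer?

$14,421

E[u] = 0.3·√4900 + 0.3·√102400 + 0.4·√115600 = 0.3·70 + 0.3·320 + 0.4·340 = 253
CE = (253)² = 64009
Risk premium = EV − CE = 78430 − 64009 = 14421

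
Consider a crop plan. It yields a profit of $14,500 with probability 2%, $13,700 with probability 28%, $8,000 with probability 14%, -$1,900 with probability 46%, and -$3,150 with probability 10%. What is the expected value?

EV = 0.02 × 14500 + 0.28 × 13700 + 0.14 × 8000 + 0.46 × (-1900) + 0.1 × (-3150) = 290 + 3836 + 1120 − 874 − 315 = 4057

$4,057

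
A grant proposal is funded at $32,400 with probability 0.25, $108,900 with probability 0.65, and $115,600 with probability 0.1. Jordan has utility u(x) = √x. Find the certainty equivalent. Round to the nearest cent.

E[u] = 0.25·√32400 + 0.65·√108900 + 0.1·√115600 = 0.25·180 + 0.65·330 + 0.1·340 = 293.5
CE = (293.5)² = 86142.25

$86,142.25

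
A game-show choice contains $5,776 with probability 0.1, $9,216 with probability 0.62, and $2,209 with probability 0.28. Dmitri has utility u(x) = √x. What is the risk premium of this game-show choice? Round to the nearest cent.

E[u] = 0.1·√5776 + 0.62·√9216 + 0.28·√2209 = 0.1·76 + 0.62·96 + 0.28·47 = 80.28
CE = (80.28)² = 6444.8784
Risk premium = EV − CE = 6910.04 − 6444.8784 = 465.1616

$465.16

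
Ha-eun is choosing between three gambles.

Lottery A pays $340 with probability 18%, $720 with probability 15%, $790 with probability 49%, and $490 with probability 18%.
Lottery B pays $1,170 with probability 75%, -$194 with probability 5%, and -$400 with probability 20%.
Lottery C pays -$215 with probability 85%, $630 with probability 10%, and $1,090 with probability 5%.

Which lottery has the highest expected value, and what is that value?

Lottery A = 0.18 × 340 + 0.15 × 720 + 0.49 × 790 + 0.18 × 490 = 61.2 + 108 + 387.1 + 88.2 = 644.5
Lottery B = 0.75 × 1170 + 0.05 × (-194) + 0.2 × (-400) = 877.5 − 9.7 − 80 = 787.8
Lottery C = 0.85 × (-215) + 0.1 × 630 + 0.05 × 1090 = -182.75 + 63 + 54.5 = -65.25

Lottery B ($787.80)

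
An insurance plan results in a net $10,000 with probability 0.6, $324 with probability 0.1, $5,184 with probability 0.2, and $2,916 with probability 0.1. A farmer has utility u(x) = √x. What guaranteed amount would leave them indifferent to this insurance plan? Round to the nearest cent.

E[u] = 0.6·√10000 + 0.1·√324 + 0.2·√5184 + 0.1·√2916 = 0.6·100 + 0.1·18 + 0.2·72 + 0.1·54 = 81.6
CE = (81.6)² = 6658.56

$6,658.56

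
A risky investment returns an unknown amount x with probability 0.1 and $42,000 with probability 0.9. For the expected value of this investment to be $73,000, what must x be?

x = $352,000

0.1·x + 0.9·42000 = 73000
0.1·x = 73000 − 37800 = 35200
x = 35200 / 0.1 = 352000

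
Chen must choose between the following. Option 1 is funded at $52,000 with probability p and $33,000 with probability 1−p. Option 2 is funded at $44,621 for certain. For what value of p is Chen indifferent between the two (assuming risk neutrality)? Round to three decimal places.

p·52000 + (1−p)·33000 = 44621
19000p + 33000 = 44621
p = (44621 − 33000) / 19000

p = 0.612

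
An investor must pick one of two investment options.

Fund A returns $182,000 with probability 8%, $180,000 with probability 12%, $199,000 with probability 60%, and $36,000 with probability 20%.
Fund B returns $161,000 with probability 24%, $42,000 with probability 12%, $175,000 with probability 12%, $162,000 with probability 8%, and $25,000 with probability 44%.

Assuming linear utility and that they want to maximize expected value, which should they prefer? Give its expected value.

Fund A = 0.08 × 182000 + 0.12 × 180000 + 0.6 × 199000 + 0.2 × 36000 = 14560 + 21600 + 119400 + 7200 = 162760
Fund B = 0.24 × 161000 + 0.12 × 42000 + 0.12 × 175000 + 0.08 × 162000 + 0.44 × 25000 = 38640 + 5040 + 21000 + 12960 + 11000 = 88640

Fund A ($162,760)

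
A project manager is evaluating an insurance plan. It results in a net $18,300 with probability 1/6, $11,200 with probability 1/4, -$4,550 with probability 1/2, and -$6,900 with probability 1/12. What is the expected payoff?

EV = 1/6 × 18300 + 1/4 × 11200 + 1/2 × (-4550) + 1/12 × (-6900) = 3050 + 2800 − 2275 − 575 = 3000

$3,000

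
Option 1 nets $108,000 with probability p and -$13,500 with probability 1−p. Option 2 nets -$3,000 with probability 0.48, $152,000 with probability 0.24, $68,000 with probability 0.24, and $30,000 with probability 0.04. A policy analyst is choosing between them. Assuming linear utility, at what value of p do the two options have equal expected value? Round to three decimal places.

EV(Option 2) = 0.48 × (-3000) + 0.24 × 152000 + 0.24 × 68000 + 0.04 × 30000 = -1440 + 36480 + 16320 + 1200 = 52560
p·108000 + (1−p)·(-13500) = 52560
121500p − 13500 = 52560
p = (52560 + 13500) / 121500

p = 0.544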